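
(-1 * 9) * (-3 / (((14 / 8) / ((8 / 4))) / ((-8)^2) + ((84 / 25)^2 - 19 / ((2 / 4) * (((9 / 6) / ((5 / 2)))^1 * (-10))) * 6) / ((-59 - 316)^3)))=455625000000000 / 230697117953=1974.99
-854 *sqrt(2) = -1207.74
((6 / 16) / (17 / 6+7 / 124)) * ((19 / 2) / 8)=5301 / 34400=0.15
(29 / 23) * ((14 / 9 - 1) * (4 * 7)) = 4060 / 207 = 19.61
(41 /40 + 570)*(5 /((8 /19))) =433979 /64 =6780.92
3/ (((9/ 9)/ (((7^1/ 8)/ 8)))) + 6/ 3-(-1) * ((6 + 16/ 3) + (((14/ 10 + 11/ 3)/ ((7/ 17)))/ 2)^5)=7211325862710589/ 816820200000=8828.54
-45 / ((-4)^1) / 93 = 15 / 124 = 0.12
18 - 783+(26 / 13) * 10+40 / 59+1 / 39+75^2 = 11230499 / 2301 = 4880.70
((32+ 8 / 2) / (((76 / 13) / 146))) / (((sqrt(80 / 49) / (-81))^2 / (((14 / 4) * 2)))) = 19220862843 / 760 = 25290609.00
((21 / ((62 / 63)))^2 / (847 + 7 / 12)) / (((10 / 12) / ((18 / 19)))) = 81015228 / 132651635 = 0.61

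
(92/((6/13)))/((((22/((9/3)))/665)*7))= 28405/11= 2582.27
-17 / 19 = -0.89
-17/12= -1.42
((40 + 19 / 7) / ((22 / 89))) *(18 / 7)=239499 / 539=444.34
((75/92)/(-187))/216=-0.00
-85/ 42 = -2.02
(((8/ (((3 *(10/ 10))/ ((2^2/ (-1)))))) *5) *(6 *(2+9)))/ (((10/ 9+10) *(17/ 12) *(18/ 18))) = -19008/ 85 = -223.62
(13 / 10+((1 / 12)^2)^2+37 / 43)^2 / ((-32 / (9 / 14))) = -92777099975569 / 989378327347200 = -0.09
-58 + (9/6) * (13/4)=-425/8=-53.12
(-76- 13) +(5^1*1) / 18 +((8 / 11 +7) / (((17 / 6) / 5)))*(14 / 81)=-51301 / 594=-86.37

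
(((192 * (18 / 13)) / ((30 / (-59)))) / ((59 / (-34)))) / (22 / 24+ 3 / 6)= 13824 / 65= 212.68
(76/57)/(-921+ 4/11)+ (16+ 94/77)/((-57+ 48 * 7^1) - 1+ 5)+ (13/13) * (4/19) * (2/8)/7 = 44304089/662032371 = 0.07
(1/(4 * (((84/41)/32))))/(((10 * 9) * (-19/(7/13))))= -41/33345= -0.00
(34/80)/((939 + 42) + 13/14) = 119/274940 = 0.00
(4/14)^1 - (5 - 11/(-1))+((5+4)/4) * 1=-377/28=-13.46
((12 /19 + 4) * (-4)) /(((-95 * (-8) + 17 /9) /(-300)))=950400 /130283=7.29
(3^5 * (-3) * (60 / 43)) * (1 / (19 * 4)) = -10935 / 817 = -13.38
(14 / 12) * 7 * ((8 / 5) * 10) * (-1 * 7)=-2744 / 3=-914.67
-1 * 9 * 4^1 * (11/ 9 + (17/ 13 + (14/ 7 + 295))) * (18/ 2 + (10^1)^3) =-141441620/ 13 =-10880124.62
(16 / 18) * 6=16 / 3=5.33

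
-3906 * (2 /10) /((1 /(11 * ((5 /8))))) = -21483 /4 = -5370.75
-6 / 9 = -2 / 3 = -0.67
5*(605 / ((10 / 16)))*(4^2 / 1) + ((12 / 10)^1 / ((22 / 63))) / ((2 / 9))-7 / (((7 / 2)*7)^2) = 2922394203 / 37730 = 77455.45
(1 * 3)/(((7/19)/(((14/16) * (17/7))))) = 969/56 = 17.30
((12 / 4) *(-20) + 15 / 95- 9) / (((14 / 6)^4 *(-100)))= 26487 / 1140475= 0.02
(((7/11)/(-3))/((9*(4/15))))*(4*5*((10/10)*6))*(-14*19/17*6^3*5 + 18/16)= 179218.01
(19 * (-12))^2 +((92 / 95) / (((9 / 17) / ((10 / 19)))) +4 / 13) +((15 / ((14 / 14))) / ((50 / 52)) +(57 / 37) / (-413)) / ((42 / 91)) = 335743303462171 / 6454235970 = 52019.06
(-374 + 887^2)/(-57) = -786395/57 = -13796.40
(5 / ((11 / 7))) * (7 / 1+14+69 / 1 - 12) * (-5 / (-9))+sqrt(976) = 4 * sqrt(61)+4550 / 33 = 169.12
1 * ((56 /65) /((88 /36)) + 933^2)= 622399887 /715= 870489.35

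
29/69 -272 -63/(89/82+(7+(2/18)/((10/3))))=-96237232/344517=-279.34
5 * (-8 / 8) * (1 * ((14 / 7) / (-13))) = 10 / 13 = 0.77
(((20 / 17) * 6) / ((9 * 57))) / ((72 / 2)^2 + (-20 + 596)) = 5 / 680238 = 0.00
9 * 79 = 711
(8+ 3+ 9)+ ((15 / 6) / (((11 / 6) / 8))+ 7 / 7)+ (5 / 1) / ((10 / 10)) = 36.91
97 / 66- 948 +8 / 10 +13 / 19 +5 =-5894089 / 6270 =-940.05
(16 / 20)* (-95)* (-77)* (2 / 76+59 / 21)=49786 / 3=16595.33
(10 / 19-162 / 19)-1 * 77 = -85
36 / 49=0.73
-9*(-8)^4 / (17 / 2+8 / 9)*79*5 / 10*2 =-52420608 / 169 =-310181.11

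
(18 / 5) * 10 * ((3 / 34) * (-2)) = -108 / 17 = -6.35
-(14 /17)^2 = -196 /289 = -0.68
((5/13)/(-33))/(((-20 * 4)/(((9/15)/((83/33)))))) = 3/86320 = 0.00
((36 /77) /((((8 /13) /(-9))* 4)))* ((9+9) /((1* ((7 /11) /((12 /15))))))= -9477 /245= -38.68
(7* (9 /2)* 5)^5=3101364196875 /32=96917631152.34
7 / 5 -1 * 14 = -63 / 5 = -12.60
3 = 3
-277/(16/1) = -277/16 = -17.31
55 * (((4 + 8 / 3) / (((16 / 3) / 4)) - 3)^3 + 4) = 660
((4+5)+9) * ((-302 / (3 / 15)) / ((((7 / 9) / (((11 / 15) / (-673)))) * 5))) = 179388 / 23555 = 7.62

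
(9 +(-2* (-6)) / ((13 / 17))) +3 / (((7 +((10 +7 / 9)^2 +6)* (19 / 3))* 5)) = 304487607 / 12330890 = 24.69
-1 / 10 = -0.10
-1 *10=-10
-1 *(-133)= 133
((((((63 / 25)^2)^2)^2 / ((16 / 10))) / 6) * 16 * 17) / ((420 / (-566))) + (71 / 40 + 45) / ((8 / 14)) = -302807284959815867 / 4882812500000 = -62014.93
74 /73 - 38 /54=611 /1971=0.31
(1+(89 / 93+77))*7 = 51401 / 93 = 552.70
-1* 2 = -2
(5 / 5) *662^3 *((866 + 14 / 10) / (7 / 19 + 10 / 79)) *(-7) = -13220324726860552 / 3715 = -3558633843031.10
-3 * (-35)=105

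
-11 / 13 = -0.85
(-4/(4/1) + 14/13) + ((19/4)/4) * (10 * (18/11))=11159/572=19.51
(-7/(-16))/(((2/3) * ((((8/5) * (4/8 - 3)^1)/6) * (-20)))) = 63/1280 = 0.05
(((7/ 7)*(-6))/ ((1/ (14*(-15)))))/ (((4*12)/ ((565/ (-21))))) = -2825/ 4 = -706.25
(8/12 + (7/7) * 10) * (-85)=-2720/3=-906.67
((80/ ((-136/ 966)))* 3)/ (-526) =3.24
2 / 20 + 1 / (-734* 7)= 1282 / 12845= 0.10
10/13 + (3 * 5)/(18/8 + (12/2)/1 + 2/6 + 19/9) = 2174/1001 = 2.17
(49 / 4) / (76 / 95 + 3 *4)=245 / 256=0.96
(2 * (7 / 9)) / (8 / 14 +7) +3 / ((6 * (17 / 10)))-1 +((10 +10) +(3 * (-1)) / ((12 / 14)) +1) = 275699 / 16218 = 17.00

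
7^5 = 16807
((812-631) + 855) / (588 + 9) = 1036 / 597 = 1.74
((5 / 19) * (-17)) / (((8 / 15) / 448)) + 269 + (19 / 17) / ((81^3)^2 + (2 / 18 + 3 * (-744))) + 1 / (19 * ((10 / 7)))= -7161078438400739043 / 2052556640155415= -3488.86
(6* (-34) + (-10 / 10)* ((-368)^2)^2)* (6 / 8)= -13754744985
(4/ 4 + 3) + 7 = 11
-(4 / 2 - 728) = 726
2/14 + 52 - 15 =260/7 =37.14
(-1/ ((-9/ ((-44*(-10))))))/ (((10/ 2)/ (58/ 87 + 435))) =115016/ 27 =4259.85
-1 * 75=-75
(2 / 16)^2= 1 / 64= 0.02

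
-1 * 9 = -9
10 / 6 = 1.67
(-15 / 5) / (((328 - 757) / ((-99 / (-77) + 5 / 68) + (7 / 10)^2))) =11003 / 850850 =0.01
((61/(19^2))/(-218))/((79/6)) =-183/3108571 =-0.00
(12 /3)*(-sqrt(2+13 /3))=-4*sqrt(57) /3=-10.07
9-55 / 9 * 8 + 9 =-30.89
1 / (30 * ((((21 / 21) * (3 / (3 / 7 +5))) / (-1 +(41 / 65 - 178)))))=-220286 / 20475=-10.76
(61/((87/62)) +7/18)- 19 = 12977/522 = 24.86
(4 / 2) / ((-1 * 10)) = -1 / 5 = -0.20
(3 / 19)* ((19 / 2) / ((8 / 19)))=57 / 16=3.56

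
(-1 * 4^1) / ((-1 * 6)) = 2 / 3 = 0.67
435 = 435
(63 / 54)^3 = 343 / 216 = 1.59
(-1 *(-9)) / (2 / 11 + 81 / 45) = 495 / 109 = 4.54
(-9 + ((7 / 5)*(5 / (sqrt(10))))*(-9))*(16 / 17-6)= 774 / 17 + 2709*sqrt(10) / 85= 146.31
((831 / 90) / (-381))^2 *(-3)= -76729 / 43548300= -0.00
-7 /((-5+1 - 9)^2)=-7 /169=-0.04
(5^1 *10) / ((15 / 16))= 160 / 3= 53.33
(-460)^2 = 211600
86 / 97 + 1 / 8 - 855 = -662695 / 776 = -853.99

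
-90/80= -9/8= -1.12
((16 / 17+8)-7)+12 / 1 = 237 / 17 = 13.94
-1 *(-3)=3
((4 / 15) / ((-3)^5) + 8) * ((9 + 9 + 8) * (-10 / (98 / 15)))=-3790280 / 11907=-318.32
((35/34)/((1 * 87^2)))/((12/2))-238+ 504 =410724251/1544076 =266.00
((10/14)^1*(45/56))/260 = 45/20384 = 0.00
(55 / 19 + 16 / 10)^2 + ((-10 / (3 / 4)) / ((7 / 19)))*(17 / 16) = -6917557 / 379050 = -18.25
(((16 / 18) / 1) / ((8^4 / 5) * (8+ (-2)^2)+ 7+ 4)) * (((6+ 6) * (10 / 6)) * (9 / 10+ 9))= 880 / 49207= 0.02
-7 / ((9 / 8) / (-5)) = 280 / 9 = 31.11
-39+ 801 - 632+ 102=232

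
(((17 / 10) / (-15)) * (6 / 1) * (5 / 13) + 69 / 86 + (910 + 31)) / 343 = 5263213 / 1917370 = 2.75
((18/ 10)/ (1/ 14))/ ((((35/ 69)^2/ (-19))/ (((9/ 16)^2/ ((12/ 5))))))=-21981537/ 89600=-245.33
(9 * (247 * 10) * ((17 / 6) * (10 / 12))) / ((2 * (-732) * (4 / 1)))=-104975 / 11712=-8.96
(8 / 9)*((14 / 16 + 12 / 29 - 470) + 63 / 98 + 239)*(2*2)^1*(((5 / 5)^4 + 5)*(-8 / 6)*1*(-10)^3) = -11904224000 / 1827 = -6515721.95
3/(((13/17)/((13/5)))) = 51/5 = 10.20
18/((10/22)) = 198/5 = 39.60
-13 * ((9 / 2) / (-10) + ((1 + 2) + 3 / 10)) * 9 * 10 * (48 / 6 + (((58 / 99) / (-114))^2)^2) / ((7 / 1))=-105456545407617157 / 27672657736878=-3810.86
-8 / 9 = -0.89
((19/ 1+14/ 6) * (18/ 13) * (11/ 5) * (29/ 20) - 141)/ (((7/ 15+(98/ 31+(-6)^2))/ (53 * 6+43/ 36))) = -1804971807/ 4791020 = -376.74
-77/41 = -1.88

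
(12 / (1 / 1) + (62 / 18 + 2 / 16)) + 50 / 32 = 2467 / 144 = 17.13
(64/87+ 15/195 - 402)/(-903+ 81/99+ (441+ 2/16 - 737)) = 39929384/119240199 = 0.33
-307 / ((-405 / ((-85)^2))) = 443615 / 81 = 5476.73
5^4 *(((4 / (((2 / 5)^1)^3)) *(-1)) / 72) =-78125 / 144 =-542.53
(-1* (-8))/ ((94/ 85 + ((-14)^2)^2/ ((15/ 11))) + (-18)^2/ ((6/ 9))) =510/ 1827001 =0.00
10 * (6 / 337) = 60 / 337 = 0.18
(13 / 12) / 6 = 13 / 72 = 0.18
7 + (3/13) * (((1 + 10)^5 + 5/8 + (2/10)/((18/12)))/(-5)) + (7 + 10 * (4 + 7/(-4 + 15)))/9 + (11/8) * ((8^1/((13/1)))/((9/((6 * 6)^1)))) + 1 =-1908838289/257400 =-7415.84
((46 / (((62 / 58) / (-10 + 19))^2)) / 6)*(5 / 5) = 522261 / 961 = 543.46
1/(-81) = -1/81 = -0.01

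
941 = 941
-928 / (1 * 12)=-232 / 3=-77.33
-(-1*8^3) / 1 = 512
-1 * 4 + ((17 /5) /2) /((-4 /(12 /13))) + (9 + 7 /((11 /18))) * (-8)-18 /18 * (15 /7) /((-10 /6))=-1669097 /10010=-166.74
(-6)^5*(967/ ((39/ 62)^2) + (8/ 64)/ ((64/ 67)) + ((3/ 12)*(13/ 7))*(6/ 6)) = -359788573575/ 18928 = -19008272.06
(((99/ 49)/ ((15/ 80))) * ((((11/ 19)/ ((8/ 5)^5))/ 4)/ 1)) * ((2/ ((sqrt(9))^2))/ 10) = 75625/ 22880256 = 0.00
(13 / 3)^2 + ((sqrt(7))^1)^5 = 169 / 9 + 49*sqrt(7) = 148.42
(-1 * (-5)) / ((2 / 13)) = 65 / 2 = 32.50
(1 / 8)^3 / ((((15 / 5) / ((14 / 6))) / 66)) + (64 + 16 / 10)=252289 / 3840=65.70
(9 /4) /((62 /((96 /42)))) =18 /217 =0.08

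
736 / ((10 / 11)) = 4048 / 5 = 809.60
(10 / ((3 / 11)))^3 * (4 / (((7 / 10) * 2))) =26620000 / 189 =140846.56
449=449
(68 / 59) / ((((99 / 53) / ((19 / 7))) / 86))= 5888936 / 40887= 144.03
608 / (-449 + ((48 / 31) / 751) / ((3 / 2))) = -14154848 / 10453137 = -1.35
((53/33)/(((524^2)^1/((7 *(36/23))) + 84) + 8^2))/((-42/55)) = -265/3176272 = -0.00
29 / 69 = 0.42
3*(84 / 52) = 4.85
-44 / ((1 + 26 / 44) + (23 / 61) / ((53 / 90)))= -3129544 / 158695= -19.72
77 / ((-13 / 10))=-59.23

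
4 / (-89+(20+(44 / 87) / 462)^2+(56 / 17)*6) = 0.01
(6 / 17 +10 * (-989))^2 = 28265679376 / 289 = 97805118.95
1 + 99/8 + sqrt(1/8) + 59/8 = sqrt(2)/4 + 83/4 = 21.10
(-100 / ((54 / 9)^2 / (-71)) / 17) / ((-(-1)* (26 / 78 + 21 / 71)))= 126025 / 6834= 18.44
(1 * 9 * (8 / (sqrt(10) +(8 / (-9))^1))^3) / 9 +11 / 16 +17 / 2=420743808 * sqrt(10) / 51895117 +22522670391 / 830321872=52.76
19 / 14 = 1.36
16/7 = 2.29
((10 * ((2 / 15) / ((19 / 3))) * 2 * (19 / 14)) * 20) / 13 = 80 / 91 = 0.88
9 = 9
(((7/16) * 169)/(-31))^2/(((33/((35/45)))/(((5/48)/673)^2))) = 244910575/76248693311864832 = 0.00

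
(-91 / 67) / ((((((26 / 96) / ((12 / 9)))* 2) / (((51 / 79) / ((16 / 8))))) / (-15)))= 85680 / 5293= 16.19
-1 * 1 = -1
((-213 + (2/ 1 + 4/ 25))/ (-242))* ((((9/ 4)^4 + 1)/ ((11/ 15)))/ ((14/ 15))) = 46198809/ 1362944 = 33.90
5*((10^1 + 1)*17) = 935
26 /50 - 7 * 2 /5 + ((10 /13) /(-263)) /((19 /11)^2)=-70383013 /30856475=-2.28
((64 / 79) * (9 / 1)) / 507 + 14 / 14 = 13543 / 13351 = 1.01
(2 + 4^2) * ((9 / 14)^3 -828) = -20441727 / 1372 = -14899.22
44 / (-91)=-44 / 91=-0.48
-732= -732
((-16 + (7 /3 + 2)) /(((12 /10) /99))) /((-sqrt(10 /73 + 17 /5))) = 1925 *sqrt(471215) /2582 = 511.78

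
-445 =-445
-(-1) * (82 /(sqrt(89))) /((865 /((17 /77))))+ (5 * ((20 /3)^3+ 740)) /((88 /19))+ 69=1394 * sqrt(89) /5927845+ 705511 /594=1187.73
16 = 16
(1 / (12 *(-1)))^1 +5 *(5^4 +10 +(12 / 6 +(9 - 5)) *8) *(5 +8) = 532739 / 12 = 44394.92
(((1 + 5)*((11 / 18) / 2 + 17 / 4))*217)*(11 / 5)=195734 / 15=13048.93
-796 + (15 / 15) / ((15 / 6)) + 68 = -3638 / 5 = -727.60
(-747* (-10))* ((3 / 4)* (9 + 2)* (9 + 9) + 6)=1154115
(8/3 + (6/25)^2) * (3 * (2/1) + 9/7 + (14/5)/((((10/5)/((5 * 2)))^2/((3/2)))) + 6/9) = 307.71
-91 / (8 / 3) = -273 / 8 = -34.12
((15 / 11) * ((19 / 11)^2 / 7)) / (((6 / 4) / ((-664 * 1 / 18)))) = -1198520 / 83853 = -14.29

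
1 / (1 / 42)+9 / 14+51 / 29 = 18027 / 406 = 44.40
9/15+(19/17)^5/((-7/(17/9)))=3404974/26309115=0.13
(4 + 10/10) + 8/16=11/2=5.50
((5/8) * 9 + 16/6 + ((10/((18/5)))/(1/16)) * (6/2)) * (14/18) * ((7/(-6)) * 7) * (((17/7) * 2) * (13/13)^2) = -943789/216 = -4369.39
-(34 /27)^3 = -39304 /19683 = -2.00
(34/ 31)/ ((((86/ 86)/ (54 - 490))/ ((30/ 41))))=-444720/ 1271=-349.90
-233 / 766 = -0.30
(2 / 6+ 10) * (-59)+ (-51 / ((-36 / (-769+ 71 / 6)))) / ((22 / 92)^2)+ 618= -3712459 / 198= -18749.79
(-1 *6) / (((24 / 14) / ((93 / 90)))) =-217 / 60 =-3.62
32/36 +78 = 710/9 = 78.89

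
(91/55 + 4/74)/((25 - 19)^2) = 1159/24420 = 0.05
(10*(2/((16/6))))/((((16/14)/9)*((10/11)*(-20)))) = -2079/640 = -3.25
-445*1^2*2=-890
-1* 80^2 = -6400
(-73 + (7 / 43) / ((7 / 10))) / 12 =-6.06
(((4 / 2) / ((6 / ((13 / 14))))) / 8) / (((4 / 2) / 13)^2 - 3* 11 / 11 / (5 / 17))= -10985 / 2889264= -0.00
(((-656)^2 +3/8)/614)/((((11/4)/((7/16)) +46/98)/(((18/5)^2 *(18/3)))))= 40992121737/5080850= 8067.97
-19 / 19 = -1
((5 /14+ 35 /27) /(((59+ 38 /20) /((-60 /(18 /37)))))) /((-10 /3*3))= 115625 /345303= 0.33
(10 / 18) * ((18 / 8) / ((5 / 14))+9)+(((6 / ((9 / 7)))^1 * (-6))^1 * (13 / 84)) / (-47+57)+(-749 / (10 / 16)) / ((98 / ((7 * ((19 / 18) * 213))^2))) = -1363030586 / 45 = -30289568.58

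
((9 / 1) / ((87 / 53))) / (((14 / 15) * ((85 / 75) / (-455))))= -2325375 / 986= -2358.39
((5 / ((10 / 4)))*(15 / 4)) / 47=15 / 94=0.16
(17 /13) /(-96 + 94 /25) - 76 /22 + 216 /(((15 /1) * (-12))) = -7697743 /1648790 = -4.67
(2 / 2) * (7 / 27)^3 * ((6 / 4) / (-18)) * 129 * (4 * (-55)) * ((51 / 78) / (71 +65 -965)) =-13790315 / 424247382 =-0.03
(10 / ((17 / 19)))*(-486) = -92340 / 17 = -5431.76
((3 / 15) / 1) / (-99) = -1 / 495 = -0.00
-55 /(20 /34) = -187 /2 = -93.50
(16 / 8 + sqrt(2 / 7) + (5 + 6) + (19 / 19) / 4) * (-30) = -795 / 2- 30 * sqrt(14) / 7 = -413.54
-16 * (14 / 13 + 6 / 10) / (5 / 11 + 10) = -19184 / 7475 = -2.57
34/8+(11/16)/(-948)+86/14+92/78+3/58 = 465263275/40028352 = 11.62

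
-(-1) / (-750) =-1 / 750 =-0.00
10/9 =1.11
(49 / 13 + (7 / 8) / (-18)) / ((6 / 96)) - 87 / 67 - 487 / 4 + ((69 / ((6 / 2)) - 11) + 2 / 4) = -1599739 / 31356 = -51.02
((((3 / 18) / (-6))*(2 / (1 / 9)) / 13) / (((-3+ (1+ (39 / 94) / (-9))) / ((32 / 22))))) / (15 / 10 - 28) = -4512 / 4373083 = -0.00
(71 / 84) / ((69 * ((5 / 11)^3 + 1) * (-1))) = -94501 / 8438976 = -0.01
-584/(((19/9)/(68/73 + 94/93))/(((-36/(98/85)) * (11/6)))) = 46720080/1519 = 30757.13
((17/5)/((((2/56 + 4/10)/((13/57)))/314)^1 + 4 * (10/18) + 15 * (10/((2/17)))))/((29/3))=0.00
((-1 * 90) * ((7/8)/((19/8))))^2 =1099.45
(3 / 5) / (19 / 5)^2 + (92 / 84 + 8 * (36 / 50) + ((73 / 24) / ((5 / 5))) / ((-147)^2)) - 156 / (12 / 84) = -5078835118631 / 4680509400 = -1085.10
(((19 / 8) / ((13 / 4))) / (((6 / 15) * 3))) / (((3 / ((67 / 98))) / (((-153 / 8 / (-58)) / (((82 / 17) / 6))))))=5518455 / 96946304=0.06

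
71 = 71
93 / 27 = 31 / 9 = 3.44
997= 997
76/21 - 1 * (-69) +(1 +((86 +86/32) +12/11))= 603917/3696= 163.40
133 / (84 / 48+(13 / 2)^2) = 133 / 44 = 3.02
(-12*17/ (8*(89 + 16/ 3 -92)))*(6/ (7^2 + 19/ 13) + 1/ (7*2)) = -66861/ 32144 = -2.08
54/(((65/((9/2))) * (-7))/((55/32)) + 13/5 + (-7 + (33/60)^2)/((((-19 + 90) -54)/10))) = -3635280/4050509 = -0.90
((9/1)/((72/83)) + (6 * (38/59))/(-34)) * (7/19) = 576359/152456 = 3.78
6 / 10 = 3 / 5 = 0.60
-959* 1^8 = -959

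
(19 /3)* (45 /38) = 15 /2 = 7.50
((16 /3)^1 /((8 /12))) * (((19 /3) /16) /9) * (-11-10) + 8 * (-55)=-8053 /18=-447.39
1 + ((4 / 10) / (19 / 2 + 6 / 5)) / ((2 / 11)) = 129 / 107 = 1.21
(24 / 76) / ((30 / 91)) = 91 / 95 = 0.96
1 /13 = 0.08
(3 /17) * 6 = 18 /17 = 1.06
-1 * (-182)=182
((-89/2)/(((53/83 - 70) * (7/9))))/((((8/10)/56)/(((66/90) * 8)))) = 650056/1919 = 338.75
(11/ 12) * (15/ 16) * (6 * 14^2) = 8085/ 8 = 1010.62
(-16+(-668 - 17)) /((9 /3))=-701 /3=-233.67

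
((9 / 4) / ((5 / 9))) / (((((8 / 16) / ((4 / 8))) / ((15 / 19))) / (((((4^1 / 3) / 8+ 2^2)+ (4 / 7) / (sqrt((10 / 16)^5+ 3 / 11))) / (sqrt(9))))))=10368* sqrt(2918938) / 17646307+ 675 / 152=5.44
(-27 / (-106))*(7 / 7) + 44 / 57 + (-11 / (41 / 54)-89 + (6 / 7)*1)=-176186849 / 1734054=-101.60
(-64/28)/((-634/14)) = 16/317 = 0.05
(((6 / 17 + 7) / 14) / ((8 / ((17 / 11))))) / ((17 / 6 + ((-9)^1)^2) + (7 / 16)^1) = 75 / 62293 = 0.00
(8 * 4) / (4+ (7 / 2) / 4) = 256 / 39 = 6.56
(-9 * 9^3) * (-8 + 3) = 32805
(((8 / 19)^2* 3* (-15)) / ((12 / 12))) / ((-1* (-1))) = -2880 / 361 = -7.98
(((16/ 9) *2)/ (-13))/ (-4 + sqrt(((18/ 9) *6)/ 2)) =16 *sqrt(6)/ 585 + 64/ 585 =0.18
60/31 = 1.94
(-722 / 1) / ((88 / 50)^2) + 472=231271 / 968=238.92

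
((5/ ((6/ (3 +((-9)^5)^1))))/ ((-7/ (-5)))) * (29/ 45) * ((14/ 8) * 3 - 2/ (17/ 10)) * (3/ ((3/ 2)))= -395263765/ 2142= -184530.24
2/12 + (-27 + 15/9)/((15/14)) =-2113/90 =-23.48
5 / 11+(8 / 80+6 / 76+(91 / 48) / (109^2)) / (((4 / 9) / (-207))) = -82.96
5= 5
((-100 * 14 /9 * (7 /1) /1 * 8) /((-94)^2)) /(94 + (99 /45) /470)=-980000 /93445353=-0.01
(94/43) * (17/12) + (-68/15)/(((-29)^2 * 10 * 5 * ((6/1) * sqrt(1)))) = 251983163/81366750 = 3.10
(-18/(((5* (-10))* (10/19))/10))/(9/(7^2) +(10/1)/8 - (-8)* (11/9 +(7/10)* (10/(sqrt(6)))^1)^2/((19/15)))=107958484427724/493651387165225 - 6227698587264* sqrt(6)/98730277433045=0.06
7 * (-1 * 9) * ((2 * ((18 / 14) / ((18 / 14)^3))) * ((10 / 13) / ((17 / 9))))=-6860 / 221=-31.04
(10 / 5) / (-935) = -2 / 935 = -0.00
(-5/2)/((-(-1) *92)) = -5/184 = -0.03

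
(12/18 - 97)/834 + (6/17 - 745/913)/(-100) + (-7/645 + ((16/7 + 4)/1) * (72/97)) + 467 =471.54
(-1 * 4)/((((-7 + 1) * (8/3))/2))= 1/2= 0.50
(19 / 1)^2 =361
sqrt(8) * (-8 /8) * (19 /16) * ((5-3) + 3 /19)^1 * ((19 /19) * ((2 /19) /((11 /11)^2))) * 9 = -369 * sqrt(2) /76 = -6.87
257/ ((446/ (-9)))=-2313/ 446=-5.19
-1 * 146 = -146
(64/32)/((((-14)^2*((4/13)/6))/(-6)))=-117/98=-1.19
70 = 70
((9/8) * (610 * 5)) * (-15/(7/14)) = -205875/2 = -102937.50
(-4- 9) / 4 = -13 / 4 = -3.25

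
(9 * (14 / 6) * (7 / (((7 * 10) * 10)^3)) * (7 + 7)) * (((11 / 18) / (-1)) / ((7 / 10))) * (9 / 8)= -33 / 5600000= -0.00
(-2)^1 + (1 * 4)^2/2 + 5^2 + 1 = 32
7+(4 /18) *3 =23 /3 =7.67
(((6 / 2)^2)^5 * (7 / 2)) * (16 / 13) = 3306744 / 13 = 254364.92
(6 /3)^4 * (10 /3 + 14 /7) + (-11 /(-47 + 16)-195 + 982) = 81160 /93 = 872.69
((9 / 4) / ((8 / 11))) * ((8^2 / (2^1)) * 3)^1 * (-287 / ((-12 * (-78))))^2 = 906059 / 32448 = 27.92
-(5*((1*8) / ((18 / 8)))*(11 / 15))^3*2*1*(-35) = 3052994560 / 19683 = 155108.19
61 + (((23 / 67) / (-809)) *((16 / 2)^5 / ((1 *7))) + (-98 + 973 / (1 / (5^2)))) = 9214623584 / 379421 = 24286.01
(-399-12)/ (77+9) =-411/ 86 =-4.78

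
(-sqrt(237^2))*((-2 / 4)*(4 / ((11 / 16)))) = 689.45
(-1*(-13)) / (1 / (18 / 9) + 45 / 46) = 299 / 34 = 8.79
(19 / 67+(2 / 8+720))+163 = 236787 / 268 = 883.53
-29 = -29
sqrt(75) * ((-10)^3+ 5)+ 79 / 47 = 79 / 47-4975 * sqrt(3) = -8615.27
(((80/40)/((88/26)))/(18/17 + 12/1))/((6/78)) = 2873/4884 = 0.59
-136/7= -19.43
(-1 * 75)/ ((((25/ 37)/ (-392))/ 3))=130536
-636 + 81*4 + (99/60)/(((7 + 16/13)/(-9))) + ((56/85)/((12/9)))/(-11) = -125596143/400180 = -313.85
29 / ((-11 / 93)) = -2697 / 11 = -245.18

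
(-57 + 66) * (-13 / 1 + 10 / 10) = -108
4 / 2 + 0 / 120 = 2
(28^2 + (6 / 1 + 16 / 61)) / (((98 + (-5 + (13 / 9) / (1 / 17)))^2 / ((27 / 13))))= 52713261 / 443827826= 0.12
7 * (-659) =-4613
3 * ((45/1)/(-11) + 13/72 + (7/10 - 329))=-1315553/1320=-996.63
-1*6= -6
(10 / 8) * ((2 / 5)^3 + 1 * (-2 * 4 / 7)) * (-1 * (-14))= -472 / 25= -18.88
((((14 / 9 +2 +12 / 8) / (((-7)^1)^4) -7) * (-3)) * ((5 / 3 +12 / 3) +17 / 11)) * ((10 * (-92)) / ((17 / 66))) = -79497200 / 147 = -540797.28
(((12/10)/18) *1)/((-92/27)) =-9/460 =-0.02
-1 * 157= -157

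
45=45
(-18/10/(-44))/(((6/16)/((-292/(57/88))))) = -49.18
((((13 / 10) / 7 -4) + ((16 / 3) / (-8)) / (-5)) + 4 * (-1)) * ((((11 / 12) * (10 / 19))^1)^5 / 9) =-162359539375 / 7278067121472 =-0.02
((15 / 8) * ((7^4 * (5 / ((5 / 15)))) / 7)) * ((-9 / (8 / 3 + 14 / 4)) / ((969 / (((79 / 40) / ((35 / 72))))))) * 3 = -8465877 / 47804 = -177.10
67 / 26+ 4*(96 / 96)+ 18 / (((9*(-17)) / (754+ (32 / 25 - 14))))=-80.63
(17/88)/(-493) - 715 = -1824681/2552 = -715.00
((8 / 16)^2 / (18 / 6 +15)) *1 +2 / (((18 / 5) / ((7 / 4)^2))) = 247 / 144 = 1.72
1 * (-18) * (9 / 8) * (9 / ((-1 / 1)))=729 / 4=182.25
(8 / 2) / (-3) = -1.33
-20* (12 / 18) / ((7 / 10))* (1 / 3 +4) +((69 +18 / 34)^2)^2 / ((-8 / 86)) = -1321962277298596 / 5261823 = -251236553.81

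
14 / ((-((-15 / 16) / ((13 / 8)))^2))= -9464 / 225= -42.06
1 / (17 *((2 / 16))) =8 / 17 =0.47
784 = 784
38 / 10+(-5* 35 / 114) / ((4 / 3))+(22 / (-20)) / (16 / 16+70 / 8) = 75163 / 29640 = 2.54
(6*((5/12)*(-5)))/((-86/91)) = 2275/172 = 13.23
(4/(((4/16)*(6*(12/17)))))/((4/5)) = 85/18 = 4.72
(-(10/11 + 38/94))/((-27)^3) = 679/10176111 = 0.00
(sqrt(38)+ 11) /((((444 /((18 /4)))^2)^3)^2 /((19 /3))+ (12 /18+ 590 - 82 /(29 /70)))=97607997 * sqrt(38) /13118933499366336378311197100072+ 1073687967 /13118933499366336378311197100072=0.00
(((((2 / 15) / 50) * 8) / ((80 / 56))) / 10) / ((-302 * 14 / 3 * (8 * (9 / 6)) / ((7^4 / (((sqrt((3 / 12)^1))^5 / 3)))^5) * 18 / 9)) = -13554257378896137852813312 / 471875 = -28724254047991815317.22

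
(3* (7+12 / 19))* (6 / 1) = 2610 / 19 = 137.37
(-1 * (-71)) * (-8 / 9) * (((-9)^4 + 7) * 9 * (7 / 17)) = -26114368 / 17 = -1536139.29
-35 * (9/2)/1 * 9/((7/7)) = -2835/2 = -1417.50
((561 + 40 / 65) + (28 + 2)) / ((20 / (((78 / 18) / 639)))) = 7691 / 38340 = 0.20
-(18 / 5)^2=-324 / 25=-12.96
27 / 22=1.23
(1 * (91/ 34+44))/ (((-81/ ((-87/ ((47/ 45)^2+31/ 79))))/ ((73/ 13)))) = 19906098075/ 104880412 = 189.80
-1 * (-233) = 233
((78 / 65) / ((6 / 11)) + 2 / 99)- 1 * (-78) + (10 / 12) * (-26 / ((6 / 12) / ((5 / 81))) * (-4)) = 1215143 / 13365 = 90.92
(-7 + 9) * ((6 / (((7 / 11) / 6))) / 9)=88 / 7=12.57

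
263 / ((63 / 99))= 2893 / 7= 413.29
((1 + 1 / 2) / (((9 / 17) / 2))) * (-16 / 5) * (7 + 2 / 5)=-10064 / 75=-134.19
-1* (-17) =17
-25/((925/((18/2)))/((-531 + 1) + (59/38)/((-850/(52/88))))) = 3389568903/26292200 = 128.92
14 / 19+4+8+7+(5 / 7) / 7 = 18470 / 931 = 19.84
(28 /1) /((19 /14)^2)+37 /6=46285 /2166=21.37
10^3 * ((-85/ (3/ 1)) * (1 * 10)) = -850000/ 3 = -283333.33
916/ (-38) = -458/ 19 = -24.11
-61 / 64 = -0.95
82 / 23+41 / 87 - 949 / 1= -1890872 / 2001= -944.96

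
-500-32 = -532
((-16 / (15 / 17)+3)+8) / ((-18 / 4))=1.59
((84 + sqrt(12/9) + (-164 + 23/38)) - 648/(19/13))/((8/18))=-178785/152 + 3*sqrt(3)/2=-1173.62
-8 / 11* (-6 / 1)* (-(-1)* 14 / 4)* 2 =336 / 11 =30.55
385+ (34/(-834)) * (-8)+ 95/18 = 977291/2502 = 390.60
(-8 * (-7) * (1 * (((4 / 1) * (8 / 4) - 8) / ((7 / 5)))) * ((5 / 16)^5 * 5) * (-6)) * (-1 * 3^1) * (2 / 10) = 0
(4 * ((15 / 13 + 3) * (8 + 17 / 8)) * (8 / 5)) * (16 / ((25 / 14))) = 3919104 / 1625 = 2411.76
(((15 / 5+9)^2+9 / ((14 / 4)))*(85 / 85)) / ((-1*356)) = -513 / 1246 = -0.41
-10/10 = -1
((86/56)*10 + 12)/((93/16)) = 3064/651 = 4.71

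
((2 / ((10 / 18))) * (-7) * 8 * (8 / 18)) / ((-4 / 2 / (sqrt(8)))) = 448 * sqrt(2) / 5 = 126.71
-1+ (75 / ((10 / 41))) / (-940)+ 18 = 6269 / 376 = 16.67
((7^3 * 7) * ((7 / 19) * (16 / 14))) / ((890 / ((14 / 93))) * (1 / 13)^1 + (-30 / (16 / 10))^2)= 27966848 / 22306665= 1.25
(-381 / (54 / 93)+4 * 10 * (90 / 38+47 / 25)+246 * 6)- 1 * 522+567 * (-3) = -702941 / 570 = -1233.23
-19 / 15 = -1.27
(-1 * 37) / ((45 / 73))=-2701 / 45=-60.02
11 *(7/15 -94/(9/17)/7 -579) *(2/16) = -830.36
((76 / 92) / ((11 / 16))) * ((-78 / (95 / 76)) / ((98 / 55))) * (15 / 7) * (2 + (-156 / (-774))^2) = -2684040320 / 14586761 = -184.01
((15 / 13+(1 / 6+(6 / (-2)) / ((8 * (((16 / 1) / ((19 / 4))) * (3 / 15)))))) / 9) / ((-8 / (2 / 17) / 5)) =-76265 / 12220416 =-0.01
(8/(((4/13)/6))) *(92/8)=1794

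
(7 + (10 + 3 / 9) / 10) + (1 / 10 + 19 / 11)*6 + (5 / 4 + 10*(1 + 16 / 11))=29563 / 660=44.79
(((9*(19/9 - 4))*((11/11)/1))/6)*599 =-10183/6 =-1697.17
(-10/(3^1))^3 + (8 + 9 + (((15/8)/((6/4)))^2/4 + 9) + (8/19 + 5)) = -5.23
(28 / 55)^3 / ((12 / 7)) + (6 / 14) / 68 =19783391 / 237583500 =0.08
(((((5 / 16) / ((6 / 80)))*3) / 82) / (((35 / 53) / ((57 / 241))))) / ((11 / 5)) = 75525 / 3043348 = 0.02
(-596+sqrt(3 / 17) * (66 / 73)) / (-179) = 596 / 179 - 66 * sqrt(51) / 222139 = 3.33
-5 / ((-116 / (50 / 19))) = 125 / 1102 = 0.11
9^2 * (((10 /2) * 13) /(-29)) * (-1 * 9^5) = 310892985 /29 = 10720447.76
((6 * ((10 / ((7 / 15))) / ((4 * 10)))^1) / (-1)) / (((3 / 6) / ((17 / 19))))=-5.75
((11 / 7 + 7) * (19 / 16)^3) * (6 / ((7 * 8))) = 308655 / 200704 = 1.54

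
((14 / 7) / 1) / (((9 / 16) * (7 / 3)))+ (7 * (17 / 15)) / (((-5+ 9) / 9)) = 8137 / 420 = 19.37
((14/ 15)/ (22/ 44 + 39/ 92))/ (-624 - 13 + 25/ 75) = -644/ 405875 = -0.00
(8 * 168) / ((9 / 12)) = 1792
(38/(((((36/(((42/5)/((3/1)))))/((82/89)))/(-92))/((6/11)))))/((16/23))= -2884637/14685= -196.43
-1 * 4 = -4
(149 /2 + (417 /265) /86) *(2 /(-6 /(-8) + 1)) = 6793088 /79765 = 85.16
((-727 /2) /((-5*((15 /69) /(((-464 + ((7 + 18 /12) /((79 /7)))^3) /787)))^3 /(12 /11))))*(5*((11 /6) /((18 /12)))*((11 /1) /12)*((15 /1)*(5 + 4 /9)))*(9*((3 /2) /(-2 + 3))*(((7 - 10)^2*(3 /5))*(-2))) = 786933370976030859475502571658496973633 /7477871334495821089727943296000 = 105234943.98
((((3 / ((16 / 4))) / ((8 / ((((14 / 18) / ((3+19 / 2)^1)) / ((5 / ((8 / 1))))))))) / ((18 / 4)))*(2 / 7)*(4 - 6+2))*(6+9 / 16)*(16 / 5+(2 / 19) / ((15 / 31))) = 0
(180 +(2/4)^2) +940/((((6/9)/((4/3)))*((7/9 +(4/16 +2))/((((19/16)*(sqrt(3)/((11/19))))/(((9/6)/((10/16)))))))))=721/4 +1272525*sqrt(3)/2398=1099.38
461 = 461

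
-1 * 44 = -44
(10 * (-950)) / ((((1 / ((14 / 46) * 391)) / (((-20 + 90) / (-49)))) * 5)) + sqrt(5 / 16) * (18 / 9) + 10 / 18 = sqrt(5) / 2 + 2907005 / 9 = 323001.67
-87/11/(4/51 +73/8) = -35496/41305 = -0.86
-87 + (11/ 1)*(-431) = -4828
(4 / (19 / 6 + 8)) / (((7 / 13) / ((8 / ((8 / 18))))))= 5616 / 469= 11.97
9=9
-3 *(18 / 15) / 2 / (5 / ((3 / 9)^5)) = -0.00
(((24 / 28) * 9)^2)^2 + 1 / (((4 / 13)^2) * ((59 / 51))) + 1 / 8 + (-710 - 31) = 6368353297 / 2266544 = 2809.72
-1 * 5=-5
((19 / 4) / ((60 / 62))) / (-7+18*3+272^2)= 589 / 8883720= 0.00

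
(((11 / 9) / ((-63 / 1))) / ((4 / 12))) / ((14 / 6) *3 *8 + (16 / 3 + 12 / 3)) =-11 / 12348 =-0.00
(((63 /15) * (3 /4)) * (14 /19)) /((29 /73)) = 32193 /5510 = 5.84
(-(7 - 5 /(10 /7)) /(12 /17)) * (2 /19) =-119 /228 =-0.52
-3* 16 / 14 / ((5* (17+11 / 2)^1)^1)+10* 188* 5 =4934984 / 525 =9399.97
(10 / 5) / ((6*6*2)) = 1 / 36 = 0.03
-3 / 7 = -0.43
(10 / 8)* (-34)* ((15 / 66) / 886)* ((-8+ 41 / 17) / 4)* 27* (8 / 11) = 64125 / 214412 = 0.30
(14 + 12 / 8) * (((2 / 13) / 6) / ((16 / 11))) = 341 / 1248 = 0.27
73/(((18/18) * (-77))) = -73/77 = -0.95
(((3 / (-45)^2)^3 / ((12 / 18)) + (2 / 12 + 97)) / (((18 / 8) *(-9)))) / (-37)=39844406252 / 307239328125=0.13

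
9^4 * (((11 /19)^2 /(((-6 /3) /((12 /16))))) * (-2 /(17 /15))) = 35724645 /24548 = 1455.30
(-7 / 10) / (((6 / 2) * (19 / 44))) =-154 / 285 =-0.54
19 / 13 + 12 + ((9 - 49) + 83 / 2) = 389 / 26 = 14.96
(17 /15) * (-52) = -884 /15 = -58.93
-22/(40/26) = -143/10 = -14.30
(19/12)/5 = 0.32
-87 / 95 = -0.92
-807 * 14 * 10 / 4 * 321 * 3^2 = -81599805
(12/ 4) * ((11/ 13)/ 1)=33/ 13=2.54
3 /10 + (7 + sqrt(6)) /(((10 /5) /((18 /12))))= 3 * sqrt(6) /4 + 111 /20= 7.39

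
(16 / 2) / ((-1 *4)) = -2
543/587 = 0.93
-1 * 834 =-834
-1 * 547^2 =-299209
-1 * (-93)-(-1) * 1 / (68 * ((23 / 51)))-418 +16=-28425 / 92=-308.97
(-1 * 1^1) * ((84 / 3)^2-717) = -67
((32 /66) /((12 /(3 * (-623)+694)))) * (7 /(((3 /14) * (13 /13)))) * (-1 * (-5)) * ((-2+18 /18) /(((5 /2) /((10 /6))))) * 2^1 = 9212000 /891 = 10338.95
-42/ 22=-1.91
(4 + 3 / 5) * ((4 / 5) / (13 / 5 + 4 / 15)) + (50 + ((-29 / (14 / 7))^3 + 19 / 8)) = -2575671 / 860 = -2994.97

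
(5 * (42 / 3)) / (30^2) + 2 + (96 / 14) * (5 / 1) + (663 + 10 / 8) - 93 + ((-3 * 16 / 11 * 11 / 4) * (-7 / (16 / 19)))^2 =53210687 / 5040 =10557.68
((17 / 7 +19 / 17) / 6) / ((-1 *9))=-211 / 3213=-0.07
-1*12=-12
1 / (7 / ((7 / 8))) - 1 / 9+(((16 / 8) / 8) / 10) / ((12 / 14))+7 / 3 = 2.38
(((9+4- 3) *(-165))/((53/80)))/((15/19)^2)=-635360/159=-3995.97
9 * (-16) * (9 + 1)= -1440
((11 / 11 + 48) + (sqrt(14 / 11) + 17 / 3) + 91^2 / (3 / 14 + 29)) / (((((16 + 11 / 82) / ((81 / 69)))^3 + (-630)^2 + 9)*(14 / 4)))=1102736*sqrt(154) / 16961125480915 + 457500906208 / 1891936451371155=0.00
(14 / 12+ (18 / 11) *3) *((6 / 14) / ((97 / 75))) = 30075 / 14938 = 2.01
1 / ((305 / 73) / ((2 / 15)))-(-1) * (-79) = -361279 / 4575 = -78.97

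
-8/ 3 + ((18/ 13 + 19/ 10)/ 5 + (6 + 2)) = 11681/ 1950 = 5.99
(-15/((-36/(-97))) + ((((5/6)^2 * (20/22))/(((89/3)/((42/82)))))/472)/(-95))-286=-704994492617/2159799312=-326.42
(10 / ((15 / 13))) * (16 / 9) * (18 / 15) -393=-16853 / 45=-374.51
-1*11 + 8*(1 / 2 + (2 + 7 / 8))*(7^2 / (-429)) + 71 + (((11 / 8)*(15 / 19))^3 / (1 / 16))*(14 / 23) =69.37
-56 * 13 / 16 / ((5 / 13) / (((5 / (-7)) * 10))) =845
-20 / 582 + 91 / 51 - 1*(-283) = 1408658 / 4947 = 284.75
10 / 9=1.11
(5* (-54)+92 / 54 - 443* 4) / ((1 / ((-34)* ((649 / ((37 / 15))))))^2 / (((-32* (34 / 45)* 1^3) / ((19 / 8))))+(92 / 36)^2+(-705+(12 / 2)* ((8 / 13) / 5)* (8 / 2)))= 2.93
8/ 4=2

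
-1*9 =-9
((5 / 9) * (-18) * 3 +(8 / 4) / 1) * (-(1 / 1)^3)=28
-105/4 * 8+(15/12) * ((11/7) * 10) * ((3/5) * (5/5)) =-198.21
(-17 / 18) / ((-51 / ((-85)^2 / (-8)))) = -16.72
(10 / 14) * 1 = 5 / 7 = 0.71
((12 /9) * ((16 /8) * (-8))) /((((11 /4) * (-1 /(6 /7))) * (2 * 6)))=128 /231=0.55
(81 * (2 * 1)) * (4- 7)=-486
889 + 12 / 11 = 9791 / 11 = 890.09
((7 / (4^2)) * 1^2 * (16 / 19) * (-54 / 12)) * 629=-1042.82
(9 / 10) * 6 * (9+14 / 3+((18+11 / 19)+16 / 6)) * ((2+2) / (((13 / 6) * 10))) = 42984 / 1235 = 34.80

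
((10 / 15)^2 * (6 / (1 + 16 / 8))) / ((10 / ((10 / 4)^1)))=2 / 9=0.22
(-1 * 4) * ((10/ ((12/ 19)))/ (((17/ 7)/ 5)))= -6650/ 51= -130.39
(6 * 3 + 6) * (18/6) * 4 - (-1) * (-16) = 272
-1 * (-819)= 819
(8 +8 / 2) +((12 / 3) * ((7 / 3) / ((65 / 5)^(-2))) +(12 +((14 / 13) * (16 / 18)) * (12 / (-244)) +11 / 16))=20325843 / 12688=1601.97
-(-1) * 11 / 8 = 11 / 8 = 1.38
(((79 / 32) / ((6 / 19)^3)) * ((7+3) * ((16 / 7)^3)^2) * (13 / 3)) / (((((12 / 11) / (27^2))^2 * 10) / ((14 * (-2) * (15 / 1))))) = -152705733510021120 / 16807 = -9085841227466.00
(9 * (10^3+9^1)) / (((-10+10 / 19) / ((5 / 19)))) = -1009 / 4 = -252.25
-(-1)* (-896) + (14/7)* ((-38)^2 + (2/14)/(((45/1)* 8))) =2509921/1260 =1992.00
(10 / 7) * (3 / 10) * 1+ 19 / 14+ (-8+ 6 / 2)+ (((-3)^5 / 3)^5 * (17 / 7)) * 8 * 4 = -3793621428333 / 14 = -270972959166.64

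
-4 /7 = -0.57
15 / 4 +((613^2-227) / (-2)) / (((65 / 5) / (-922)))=692499643 / 52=13317300.83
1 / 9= 0.11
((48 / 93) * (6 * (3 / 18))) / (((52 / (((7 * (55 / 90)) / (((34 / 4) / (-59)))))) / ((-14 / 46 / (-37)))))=-127204 / 52471809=-0.00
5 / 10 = 1 / 2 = 0.50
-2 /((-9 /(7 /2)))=7 /9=0.78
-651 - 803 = -1454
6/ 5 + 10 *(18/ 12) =81/ 5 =16.20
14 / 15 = 0.93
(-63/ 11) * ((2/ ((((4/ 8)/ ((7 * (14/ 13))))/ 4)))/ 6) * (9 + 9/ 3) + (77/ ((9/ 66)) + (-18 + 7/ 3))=-119061/ 143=-832.59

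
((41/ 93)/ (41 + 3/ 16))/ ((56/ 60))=1640/ 143003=0.01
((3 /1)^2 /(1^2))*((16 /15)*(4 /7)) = 192 /35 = 5.49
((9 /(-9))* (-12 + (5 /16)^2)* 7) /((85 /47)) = 1002463 /21760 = 46.07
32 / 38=16 / 19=0.84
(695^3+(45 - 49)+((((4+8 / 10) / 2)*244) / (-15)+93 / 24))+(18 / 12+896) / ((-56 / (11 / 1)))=939966046713 / 2800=335702159.54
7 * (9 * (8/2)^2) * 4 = 4032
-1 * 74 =-74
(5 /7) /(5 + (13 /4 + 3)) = 4 /63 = 0.06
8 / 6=4 / 3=1.33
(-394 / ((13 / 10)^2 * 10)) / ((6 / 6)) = -23.31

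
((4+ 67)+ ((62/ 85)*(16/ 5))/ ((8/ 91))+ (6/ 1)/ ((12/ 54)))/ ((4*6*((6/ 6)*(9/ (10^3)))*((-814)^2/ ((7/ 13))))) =926345/ 1976855166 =0.00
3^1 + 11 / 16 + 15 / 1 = 299 / 16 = 18.69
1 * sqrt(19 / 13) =sqrt(247) / 13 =1.21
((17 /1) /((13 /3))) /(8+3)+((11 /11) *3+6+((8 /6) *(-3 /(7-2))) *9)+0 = 1542 /715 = 2.16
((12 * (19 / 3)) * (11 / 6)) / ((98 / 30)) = 2090 / 49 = 42.65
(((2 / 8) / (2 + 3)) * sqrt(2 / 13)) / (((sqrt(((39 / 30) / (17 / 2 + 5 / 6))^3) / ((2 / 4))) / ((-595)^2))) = 66781.69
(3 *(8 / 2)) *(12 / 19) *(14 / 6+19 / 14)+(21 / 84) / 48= 27.98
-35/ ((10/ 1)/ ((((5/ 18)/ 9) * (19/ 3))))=-665/ 972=-0.68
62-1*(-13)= 75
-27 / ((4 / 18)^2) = -2187 / 4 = -546.75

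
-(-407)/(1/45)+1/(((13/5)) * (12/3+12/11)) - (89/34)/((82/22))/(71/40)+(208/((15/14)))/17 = 18326.10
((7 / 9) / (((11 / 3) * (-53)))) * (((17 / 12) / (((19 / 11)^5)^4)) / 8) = -7277931763361331008629 / 573773354855981505863379893664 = -0.00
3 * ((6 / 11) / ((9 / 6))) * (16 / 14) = 96 / 77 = 1.25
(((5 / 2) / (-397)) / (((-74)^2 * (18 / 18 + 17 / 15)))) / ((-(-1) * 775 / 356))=-267 / 1078290112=-0.00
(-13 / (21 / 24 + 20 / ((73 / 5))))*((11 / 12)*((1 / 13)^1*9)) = -1606 / 437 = -3.68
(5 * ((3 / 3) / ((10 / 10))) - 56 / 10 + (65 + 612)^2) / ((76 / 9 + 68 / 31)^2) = 89191852461 / 22022560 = 4050.02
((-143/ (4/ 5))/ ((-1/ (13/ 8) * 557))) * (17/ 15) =31603/ 53472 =0.59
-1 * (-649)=649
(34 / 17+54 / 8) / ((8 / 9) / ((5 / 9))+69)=175 / 1412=0.12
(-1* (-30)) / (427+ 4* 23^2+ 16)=10 / 853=0.01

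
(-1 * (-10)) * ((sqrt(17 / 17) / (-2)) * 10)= -50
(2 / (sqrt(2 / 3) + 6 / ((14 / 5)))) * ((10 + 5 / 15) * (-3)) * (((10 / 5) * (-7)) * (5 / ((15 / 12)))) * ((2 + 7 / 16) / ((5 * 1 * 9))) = 59241 / 577- 138229 * sqrt(6) / 8655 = 63.55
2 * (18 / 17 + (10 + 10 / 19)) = 23.17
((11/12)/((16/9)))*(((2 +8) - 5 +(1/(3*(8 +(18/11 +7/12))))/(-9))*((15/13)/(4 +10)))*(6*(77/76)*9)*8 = 990897435/10662496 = 92.93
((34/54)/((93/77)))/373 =0.00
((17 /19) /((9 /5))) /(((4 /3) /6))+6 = 313 /38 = 8.24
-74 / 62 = -37 / 31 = -1.19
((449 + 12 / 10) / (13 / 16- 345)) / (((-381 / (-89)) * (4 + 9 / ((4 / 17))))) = -12821696 / 1772951115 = -0.01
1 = 1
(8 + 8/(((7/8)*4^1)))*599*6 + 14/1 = 258866/7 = 36980.86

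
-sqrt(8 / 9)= -2 * sqrt(2) / 3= -0.94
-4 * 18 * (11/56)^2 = -1089/392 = -2.78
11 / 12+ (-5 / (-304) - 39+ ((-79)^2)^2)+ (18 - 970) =35521570931 / 912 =38949090.93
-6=-6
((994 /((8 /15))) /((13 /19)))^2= 20063306025 /2704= 7419861.70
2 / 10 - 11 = -54 / 5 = -10.80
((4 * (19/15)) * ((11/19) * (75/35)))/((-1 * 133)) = -44/931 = -0.05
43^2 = 1849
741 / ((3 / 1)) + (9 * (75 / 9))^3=422122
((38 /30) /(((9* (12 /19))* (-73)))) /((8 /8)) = -0.00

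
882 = 882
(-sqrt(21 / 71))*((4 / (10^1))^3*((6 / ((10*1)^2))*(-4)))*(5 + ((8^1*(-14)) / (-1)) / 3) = 0.35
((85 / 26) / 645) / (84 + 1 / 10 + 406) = 85 / 8218977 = 0.00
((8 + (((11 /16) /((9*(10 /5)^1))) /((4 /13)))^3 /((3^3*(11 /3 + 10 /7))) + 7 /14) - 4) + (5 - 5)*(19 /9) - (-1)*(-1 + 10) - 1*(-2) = 22820009039561 /1472257327104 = 15.50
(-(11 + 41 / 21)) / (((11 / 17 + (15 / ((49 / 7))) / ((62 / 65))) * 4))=-71672 / 64047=-1.12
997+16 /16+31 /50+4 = 50131 /50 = 1002.62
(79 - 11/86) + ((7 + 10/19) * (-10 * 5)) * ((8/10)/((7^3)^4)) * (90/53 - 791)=94542669820463041/1198683154181002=78.87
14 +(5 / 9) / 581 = 73211 / 5229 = 14.00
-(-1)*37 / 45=37 / 45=0.82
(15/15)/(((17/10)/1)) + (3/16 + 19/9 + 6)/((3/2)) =22475/3672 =6.12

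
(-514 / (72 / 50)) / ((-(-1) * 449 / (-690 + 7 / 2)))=8821525 / 16164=545.75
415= 415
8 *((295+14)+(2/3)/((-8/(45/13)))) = 32106/13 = 2469.69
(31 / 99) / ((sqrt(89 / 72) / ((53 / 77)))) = 3286 * sqrt(178) / 226149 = 0.19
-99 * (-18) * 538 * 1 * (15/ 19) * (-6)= -86284440/ 19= -4541286.32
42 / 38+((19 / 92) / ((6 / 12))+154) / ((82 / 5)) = 753997 / 71668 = 10.52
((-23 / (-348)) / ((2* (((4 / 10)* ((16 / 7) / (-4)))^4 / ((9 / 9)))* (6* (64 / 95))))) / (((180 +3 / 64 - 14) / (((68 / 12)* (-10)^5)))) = -174189736328125 / 17041287168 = -10221.63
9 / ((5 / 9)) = 16.20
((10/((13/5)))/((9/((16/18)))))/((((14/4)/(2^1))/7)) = 1600/1053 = 1.52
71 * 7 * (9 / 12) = 1491 / 4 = 372.75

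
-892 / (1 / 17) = -15164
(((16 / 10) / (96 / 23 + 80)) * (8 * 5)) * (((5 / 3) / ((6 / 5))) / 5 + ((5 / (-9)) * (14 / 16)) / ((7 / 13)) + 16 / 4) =621 / 242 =2.57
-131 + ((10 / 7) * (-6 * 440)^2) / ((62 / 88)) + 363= 3066674344 / 217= 14132139.83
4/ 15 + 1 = 19/ 15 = 1.27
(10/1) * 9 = 90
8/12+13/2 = 43/6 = 7.17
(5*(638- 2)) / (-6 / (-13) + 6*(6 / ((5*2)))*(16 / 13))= 650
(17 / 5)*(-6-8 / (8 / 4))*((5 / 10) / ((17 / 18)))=-18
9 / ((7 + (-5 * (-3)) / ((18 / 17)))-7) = 54 / 85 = 0.64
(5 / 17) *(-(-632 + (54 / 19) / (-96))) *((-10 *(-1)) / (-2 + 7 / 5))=-3098.18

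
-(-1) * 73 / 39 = 1.87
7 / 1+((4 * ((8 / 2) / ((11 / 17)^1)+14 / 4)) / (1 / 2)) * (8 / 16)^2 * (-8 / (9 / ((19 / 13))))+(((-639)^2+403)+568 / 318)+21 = 408728.63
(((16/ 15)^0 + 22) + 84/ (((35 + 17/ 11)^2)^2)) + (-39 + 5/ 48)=-138377337959/ 8705284272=-15.90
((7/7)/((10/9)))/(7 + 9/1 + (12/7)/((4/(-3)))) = 63/1030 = 0.06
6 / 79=0.08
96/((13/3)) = 288/13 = 22.15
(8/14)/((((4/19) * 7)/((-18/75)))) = -114/1225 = -0.09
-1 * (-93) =93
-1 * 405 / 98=-405 / 98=-4.13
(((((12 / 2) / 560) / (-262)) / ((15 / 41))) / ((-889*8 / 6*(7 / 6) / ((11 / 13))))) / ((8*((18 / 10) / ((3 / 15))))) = 451 / 474780051200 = 0.00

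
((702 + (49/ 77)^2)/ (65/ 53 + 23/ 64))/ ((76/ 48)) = 1153157888/ 4122107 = 279.75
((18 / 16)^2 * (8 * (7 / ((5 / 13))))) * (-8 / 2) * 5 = -7371 / 2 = -3685.50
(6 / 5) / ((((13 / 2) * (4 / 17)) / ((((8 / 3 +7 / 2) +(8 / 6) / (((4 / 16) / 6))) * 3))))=11679 / 130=89.84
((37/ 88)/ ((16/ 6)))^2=12321/ 495616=0.02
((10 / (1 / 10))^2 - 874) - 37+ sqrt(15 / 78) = sqrt(130) / 26+ 9089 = 9089.44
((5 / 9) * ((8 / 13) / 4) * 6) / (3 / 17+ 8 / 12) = 340 / 559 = 0.61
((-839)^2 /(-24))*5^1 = -3519605 /24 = -146650.21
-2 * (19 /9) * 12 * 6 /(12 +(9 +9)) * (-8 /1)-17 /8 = 9473 /120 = 78.94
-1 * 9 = -9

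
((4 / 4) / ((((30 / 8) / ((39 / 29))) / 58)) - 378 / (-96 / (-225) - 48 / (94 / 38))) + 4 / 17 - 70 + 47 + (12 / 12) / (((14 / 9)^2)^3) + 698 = 1915997557893393 / 2675884151360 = 716.02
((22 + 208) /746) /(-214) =-115 /79822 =-0.00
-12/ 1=-12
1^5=1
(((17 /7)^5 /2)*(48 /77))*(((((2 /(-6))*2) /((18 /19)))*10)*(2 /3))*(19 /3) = -82010940320 /104825259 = -782.36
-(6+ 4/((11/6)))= -90/11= -8.18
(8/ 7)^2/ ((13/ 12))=768/ 637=1.21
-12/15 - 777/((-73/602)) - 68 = 6338.79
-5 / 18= -0.28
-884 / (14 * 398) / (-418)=221 / 582274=0.00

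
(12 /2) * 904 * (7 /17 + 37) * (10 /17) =34496640 /289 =119365.54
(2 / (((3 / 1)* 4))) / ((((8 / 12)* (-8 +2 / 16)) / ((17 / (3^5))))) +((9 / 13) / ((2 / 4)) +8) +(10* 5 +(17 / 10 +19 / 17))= 2104407163 / 33832890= 62.20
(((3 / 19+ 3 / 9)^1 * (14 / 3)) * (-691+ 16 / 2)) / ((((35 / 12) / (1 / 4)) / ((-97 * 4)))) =14840224 / 285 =52070.96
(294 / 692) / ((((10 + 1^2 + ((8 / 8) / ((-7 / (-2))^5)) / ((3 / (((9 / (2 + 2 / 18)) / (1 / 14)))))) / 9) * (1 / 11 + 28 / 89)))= 59086504323 / 69166849394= 0.85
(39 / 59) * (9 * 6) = 2106 / 59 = 35.69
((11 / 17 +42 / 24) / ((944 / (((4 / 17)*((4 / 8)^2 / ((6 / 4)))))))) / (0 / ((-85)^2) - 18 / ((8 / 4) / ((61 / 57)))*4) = -3097 / 1198207872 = -0.00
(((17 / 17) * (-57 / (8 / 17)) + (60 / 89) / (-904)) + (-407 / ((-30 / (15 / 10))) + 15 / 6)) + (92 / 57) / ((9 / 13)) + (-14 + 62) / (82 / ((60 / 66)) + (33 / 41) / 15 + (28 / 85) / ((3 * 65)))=-603853508639491849 / 6328869620079960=-95.41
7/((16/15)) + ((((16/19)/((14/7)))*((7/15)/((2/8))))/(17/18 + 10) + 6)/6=2268099/299440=7.57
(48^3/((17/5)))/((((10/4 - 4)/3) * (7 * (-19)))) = 1105920/2261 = 489.13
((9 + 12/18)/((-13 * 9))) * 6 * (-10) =580/117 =4.96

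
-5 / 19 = -0.26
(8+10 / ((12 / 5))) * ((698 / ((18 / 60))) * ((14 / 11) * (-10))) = -35667800 / 99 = -360280.81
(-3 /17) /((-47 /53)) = 159 /799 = 0.20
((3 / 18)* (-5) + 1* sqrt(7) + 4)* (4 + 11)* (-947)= -89965 / 2 - 14205* sqrt(7)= -82565.40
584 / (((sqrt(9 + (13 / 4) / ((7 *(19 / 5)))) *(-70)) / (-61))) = 35624 *sqrt(645449) / 169855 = 168.50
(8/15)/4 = 0.13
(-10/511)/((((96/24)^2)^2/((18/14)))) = -45/457856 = -0.00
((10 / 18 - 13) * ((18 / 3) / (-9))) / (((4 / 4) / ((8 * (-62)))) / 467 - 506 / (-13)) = 674512384 / 3164556033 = 0.21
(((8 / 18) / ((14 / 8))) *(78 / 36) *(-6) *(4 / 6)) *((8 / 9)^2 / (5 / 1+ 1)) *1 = -13312 / 45927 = -0.29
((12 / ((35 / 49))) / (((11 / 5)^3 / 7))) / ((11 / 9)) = 132300 / 14641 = 9.04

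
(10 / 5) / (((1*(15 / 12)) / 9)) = 72 / 5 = 14.40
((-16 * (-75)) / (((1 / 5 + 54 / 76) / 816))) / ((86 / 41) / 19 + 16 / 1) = 2898627840 / 43423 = 66753.28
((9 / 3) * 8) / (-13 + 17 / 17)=-2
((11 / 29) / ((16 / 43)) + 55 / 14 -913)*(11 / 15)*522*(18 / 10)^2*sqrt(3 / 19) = -7883620569*sqrt(57) / 133000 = -447519.02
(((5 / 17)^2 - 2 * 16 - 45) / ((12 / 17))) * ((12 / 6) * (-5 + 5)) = 0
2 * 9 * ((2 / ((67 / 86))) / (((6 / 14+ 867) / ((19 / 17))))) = 17157 / 288167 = 0.06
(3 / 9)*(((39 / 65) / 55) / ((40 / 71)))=71 / 11000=0.01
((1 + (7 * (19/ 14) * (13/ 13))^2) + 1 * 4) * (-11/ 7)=-4191/ 28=-149.68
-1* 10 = -10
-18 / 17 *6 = -108 / 17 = -6.35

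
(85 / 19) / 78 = 85 / 1482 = 0.06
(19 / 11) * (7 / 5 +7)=798 / 55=14.51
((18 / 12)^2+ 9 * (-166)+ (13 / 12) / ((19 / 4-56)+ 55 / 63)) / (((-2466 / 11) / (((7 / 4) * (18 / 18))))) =1944305363 / 166964640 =11.65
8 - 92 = -84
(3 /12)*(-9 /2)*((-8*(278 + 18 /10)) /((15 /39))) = 163683 /25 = 6547.32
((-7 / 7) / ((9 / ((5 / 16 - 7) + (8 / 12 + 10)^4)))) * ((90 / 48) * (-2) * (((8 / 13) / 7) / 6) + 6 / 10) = -74260717 / 94770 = -783.59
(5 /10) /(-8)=-1 /16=-0.06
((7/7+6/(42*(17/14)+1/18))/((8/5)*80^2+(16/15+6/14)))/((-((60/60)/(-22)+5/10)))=-237237/988253083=-0.00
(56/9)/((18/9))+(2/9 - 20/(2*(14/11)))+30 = 535/21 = 25.48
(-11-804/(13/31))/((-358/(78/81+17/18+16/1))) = 24239789/251316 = 96.45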